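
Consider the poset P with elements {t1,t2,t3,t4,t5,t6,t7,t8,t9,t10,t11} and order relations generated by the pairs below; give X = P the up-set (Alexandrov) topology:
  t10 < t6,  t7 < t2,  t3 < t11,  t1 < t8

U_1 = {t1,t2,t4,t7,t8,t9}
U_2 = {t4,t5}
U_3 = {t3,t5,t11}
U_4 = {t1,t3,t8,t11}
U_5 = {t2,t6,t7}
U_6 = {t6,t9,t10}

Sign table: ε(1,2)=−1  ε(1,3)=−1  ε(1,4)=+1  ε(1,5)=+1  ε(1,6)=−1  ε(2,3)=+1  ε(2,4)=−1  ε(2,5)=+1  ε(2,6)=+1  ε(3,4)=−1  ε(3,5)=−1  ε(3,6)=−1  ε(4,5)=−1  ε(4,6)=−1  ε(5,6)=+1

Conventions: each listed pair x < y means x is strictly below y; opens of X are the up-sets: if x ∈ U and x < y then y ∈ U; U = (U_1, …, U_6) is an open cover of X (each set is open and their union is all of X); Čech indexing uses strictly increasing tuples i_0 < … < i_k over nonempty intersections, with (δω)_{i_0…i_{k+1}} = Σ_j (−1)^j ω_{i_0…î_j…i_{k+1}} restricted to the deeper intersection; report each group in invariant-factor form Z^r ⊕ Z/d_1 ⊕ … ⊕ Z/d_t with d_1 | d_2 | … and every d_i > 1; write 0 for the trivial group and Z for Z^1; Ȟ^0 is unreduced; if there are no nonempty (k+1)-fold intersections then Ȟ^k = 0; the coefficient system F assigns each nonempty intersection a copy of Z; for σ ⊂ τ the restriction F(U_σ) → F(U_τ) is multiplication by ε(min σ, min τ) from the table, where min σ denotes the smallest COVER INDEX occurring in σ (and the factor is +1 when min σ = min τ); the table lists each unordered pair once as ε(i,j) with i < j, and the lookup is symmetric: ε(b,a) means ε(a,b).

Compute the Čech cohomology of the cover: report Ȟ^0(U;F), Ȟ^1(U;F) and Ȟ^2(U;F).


Ȟ^0 = 0; Ȟ^1 = Z ⊕ Z/2; Ȟ^2 = 0

nerve simplices:
  U12={t4} U14={t1,t8} U15={t2,t7} U16={t9} U23={t5} U34={t3,t11} U56={t6}
C dims 6,7; δ0: rk 6, SNF 1^5·2
degree 0: 6−6−0 = 0 → Ȟ^0 ≅ 0
degree 1: 7−0−6 = 1 plus torsion [2] → Ȟ^1 ≅ Z ⊕ Z/2
degree 2: 0−0−0 = 0 → Ȟ^2 ≅ 0


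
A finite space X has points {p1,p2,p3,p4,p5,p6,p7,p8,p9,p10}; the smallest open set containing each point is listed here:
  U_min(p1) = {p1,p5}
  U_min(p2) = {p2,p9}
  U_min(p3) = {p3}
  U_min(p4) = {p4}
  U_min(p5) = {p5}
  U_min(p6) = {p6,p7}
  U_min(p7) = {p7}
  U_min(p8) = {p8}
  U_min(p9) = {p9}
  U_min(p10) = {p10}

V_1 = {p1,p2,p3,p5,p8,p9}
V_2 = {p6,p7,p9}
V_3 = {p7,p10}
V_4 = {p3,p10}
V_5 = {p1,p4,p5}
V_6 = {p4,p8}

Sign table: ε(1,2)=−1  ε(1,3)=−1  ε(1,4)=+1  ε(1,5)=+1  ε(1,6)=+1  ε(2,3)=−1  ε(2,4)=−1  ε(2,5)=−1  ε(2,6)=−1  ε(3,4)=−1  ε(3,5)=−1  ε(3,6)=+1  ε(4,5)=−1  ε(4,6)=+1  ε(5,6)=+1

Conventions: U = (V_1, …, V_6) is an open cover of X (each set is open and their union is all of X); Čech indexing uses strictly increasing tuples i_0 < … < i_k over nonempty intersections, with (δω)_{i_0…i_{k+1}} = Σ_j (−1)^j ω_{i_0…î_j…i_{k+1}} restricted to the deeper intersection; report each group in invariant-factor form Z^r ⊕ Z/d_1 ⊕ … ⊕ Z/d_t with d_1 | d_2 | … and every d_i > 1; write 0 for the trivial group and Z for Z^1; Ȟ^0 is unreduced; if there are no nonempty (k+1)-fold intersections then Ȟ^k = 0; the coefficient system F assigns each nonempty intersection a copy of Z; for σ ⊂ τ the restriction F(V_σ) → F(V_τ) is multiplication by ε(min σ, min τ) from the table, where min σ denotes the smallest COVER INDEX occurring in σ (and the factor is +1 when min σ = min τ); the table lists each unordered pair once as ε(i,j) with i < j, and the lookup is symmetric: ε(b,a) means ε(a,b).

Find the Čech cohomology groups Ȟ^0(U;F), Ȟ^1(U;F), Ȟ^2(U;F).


Ȟ^0 = 0; Ȟ^1 = Z ⊕ Z/2; Ȟ^2 = 0

nerve of the cover:
  V12={p9} V14={p3} V15={p1,p5} V16={p8} V23={p7} V34={p10} V56={p4}
C dims 6,7; δ0: rk 6, SNF 1^5·2
Ȟ^0 = (6 − 6) − 0 = 0, so Ȟ^0 ≅ 0
Ȟ^1 = (7 − 0) − 6 = 1 plus torsion [2], so Ȟ^1 ≅ Z ⊕ Z/2
Ȟ^2 = (0 − 0) − 0 = 0, so Ȟ^2 ≅ 0


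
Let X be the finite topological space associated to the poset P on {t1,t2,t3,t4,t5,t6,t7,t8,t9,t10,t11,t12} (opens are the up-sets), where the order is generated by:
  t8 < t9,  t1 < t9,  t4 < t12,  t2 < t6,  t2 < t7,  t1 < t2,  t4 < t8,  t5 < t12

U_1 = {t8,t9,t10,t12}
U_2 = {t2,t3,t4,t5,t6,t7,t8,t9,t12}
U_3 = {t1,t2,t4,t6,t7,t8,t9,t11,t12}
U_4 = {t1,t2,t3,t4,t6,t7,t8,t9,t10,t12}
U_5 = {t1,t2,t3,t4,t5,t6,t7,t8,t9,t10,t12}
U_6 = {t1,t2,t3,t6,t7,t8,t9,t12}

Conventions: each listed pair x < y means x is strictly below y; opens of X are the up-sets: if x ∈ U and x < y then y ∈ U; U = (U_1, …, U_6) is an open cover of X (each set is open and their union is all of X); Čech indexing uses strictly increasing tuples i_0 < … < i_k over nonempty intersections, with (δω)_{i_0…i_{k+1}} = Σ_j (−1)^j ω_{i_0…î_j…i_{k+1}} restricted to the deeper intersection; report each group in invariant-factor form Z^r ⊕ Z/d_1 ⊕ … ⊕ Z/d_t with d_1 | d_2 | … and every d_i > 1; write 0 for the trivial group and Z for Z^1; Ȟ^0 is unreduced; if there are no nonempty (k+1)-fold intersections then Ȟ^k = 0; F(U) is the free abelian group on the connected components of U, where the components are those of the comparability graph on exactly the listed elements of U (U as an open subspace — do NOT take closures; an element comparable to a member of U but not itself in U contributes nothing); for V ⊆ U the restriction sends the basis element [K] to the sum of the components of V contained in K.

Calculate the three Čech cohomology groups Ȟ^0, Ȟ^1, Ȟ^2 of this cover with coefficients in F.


Ȟ^0 ≅ Z^4, Ȟ^1 ≅ 0, Ȟ^2 ≅ 0

nonempty intersections:
  U12={t8,t9,t12} U13={t8,t9,t12} U14={t8,t9,t10,t12} U15={t8,t9,t10,t12} U16={t8,t9,t12} U23={t2,t4,t6,t7,t8,t9,t12} U24={t2,t3,t4,t6,t7,t8,t9,t12} U25={t2,t3,t4,t5,t6,t7,t8,t9,t12} U26={t2,t3,t6,t7,t8,t9,t12} U34={t1,t2,t4,t6,t7,t8,t9,t12} U35={t1,t2,t4,t6,t7,t8,t9,t12} U36={t1,t2,t6,t7,t8,t9,t12} U45={t1,t2,t3,t4,t6,t7,t8,t9,t10,t12} U46={t1,t2,t3,t6,t7,t8,t9,t12} U56={t1,t2,t3,t6,t7,t8,t9,t12}
  U123={t8,t9,t12} U124={t8,t9,t12} U125={t8,t9,t12} U126={t8,t9,t12} U134={t8,t9,t12} U135={t8,t9,t12} U136={t8,t9,t12} U145={t8,t9,t10,t12} U146={t8,t9,t12} U156={t8,t9,t12} U234={t2,t4,t6,t7,t8,t9,t12} U235={t2,t4,t6,t7,t8,t9,t12} U236={t2,t6,t7,t8,t9,t12} U245={t2,t3,t4,t6,t7,t8,t9,t12} U246={t2,t3,t6,t7,t8,t9,t12} U256={t2,t3,t6,t7,t8,t9,t12} U345={t1,t2,t4,t6,t7,t8,t9,t12} U346={t1,t2,t6,t7,t8,t9,t12} U356={t1,t2,t6,t7,t8,t9,t12} U456={t1,t2,t3,t6,t7,t8,t9,t12}
  U1234={t8,t9,t12} U1235={t8,t9,t12} U1236={t8,t9,t12} U1245={t8,t9,t12} U1246={t8,t9,t12} U1256={t8,t9,t12} U1345={t8,t9,t12} U1346={t8,t9,t12} U1356={t8,t9,t12} U1456={t8,t9,t12} U2345={t2,t4,t6,t7,t8,t9,t12} U2346={t2,t6,t7,t8,t9,t12} U2356={t2,t6,t7,t8,t9,t12} U2456={t2,t3,t6,t7,t8,t9,t12} U3456={t1,t2,t6,t7,t8,t9,t12}
  U12345={t8,t9,t12} U12346={t8,t9,t12} U12356={t8,t9,t12} U12456={t8,t9,t12} U13456={t8,t9,t12} U23456={t2,t6,t7,t8,t9,t12}
  U123456={t8,t9,t12}
components per intersection:
  U1: {t8,t9} {t10} {t12}
  U2: {t2,t6,t7} {t3} {t4,t5,t8,t9,t12}
  U3: {t1,t2,t4,t6,t7,t8,t9,t12} {t11}
  U4: {t1,t2,t4,t6,t7,t8,t9,t12} {t3} {t10}
  U5: {t1,t2,t4,t5,t6,t7,t8,t9,t12} {t3} {t10}
  U6: {t1,t2,t6,t7,t8,t9} {t3} {t12}
  U12: {t8,t9} {t12}
  U13: {t8,t9} {t12}
  U14: {t8,t9} {t10} {t12}
  U15: {t8,t9} {t10} {t12}
  U16: {t8,t9} {t12}
  U23: {t2,t6,t7} {t4,t8,t9,t12}
  U24: {t2,t6,t7} {t3} {t4,t8,t9,t12}
  U25: {t2,t6,t7} {t3} {t4,t5,t8,t9,t12}
  U26: {t2,t6,t7} {t3} {t8,t9} {t12}
  U34: {t1,t2,t4,t6,t7,t8,t9,t12}
  U35: {t1,t2,t4,t6,t7,t8,t9,t12}
  U36: {t1,t2,t6,t7,t8,t9} {t12}
  U45: {t1,t2,t4,t6,t7,t8,t9,t12} {t3} {t10}
  U46: {t1,t2,t6,t7,t8,t9} {t3} {t12}
  U56: {t1,t2,t6,t7,t8,t9} {t3} {t12}
  U123: {t8,t9} {t12}
  U124: {t8,t9} {t12}
  U125: {t8,t9} {t12}
  U126: {t8,t9} {t12}
  U134: {t8,t9} {t12}
  U135: {t8,t9} {t12}
  U136: {t8,t9} {t12}
  U145: {t8,t9} {t10} {t12}
  U146: {t8,t9} {t12}
  U156: {t8,t9} {t12}
  U234: {t2,t6,t7} {t4,t8,t9,t12}
  U235: {t2,t6,t7} {t4,t8,t9,t12}
  U236: {t2,t6,t7} {t8,t9} {t12}
  U245: {t2,t6,t7} {t3} {t4,t8,t9,t12}
  U246: {t2,t6,t7} {t3} {t8,t9} {t12}
  U256: {t2,t6,t7} {t3} {t8,t9} {t12}
  U345: {t1,t2,t4,t6,t7,t8,t9,t12}
  U346: {t1,t2,t6,t7,t8,t9} {t12}
  U356: {t1,t2,t6,t7,t8,t9} {t12}
  U456: {t1,t2,t6,t7,t8,t9} {t3} {t12}
  U1234: {t8,t9} {t12}
  U1235: {t8,t9} {t12}
  U1236: {t8,t9} {t12}
  U1245: {t8,t9} {t12}
  U1246: {t8,t9} {t12}
  U1256: {t8,t9} {t12}
  U1345: {t8,t9} {t12}
  U1346: {t8,t9} {t12}
  U1356: {t8,t9} {t12}
  U1456: {t8,t9} {t12}
  U2345: {t2,t6,t7} {t4,t8,t9,t12}
  U2346: {t2,t6,t7} {t8,t9} {t12}
  U2356: {t2,t6,t7} {t8,t9} {t12}
  U2456: {t2,t6,t7} {t3} {t8,t9} {t12}
  U3456: {t1,t2,t6,t7,t8,t9} {t12}
  U12345: {t8,t9} {t12}
  U12346: {t8,t9} {t12}
  U12356: {t8,t9} {t12}
  U12456: {t8,t9} {t12}
  U13456: {t8,t9} {t12}
  U23456: {t2,t6,t7} {t8,t9} {t12}
  U123456: {t8,t9} {t12}
C dims 17,37,47,34; δ0: rk 13, SNF 1^13; δ1: rk 24, SNF 1^24; δ2: rk 23, SNF 1^23
Ȟ^0: (17−13)−0=4 ⇒ Z^4
Ȟ^1: (37−24)−13=0 ⇒ 0
Ȟ^2: (47−23)−24=0 ⇒ 0


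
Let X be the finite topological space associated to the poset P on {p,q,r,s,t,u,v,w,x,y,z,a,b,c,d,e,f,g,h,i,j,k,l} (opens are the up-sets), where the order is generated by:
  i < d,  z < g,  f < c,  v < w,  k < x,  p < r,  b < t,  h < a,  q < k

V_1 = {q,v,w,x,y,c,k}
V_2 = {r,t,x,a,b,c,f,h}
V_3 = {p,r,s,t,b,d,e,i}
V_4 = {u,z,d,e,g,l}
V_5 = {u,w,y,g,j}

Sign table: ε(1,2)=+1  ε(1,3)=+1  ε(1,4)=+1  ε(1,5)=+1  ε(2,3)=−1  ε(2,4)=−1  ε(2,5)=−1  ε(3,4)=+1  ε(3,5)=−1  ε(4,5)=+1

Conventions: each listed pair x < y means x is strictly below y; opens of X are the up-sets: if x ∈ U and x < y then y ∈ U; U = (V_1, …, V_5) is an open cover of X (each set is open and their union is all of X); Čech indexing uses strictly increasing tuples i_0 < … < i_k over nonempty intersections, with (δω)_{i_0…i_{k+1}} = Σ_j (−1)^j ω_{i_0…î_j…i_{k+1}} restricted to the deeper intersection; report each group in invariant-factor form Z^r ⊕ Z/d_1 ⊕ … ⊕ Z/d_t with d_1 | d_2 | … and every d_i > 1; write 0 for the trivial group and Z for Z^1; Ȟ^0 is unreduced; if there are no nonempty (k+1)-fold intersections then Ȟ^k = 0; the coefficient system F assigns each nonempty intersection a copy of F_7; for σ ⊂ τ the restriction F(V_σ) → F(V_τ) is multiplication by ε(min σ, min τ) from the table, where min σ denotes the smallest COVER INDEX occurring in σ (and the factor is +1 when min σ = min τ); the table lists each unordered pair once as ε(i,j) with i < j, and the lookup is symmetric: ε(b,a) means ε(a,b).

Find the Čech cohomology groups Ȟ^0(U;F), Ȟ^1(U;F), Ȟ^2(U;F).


Ȟ^0 = 0,  Ȟ^1 = 0,  Ȟ^2 = 0

nonempty intersections:
  V12={x,c} V15={w,y} V23={r,t,b} V34={d,e} V45={u,g}
C dims 5,5; δ0: rk_F7 5
Ȟ^0: (5−5)−0=0 ⇒ 0
Ȟ^1: (5−0)−5=0 ⇒ 0
Ȟ^2: (0−0)−0=0 ⇒ 0


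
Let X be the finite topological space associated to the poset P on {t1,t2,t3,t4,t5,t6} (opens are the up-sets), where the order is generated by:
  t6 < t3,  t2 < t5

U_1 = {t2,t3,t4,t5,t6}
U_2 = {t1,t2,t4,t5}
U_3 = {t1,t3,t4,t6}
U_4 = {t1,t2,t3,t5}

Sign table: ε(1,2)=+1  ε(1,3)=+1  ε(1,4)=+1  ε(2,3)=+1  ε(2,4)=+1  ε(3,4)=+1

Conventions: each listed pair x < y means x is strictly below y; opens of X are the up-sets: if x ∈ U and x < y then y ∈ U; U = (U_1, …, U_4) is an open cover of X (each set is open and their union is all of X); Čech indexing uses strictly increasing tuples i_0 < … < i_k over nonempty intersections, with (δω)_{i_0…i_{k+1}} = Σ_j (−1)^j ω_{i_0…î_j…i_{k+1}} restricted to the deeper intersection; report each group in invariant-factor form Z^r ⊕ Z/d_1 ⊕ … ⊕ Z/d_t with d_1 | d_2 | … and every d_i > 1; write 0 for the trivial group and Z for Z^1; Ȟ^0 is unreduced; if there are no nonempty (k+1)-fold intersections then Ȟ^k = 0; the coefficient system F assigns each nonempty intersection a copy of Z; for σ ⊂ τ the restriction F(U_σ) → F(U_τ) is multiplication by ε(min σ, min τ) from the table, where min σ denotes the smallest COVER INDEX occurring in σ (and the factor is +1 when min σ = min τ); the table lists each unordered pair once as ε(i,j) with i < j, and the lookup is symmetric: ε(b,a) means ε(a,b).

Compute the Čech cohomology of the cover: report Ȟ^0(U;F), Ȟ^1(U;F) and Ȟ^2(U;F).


Ȟ^0(U;F) ≅ Z, Ȟ^1(U;F) ≅ 0, Ȟ^2(U;F) ≅ Z

cover nerve:
  U12={t2,t4,t5} U13={t3,t4,t6} U14={t2,t3,t5} U23={t1,t4} U24={t1,t2,t5} U34={t1,t3}
  U123={t4} U124={t2,t5} U134={t3} U234={t1}
C dims 4,6,4; δ0: rk 3, SNF 1^3; δ1: rk 3, SNF 1^3
Ȟ^0: (4−3)−0=1 ⇒ Z
Ȟ^1: (6−3)−3=0 ⇒ 0
Ȟ^2: (4−0)−3=1 ⇒ Z


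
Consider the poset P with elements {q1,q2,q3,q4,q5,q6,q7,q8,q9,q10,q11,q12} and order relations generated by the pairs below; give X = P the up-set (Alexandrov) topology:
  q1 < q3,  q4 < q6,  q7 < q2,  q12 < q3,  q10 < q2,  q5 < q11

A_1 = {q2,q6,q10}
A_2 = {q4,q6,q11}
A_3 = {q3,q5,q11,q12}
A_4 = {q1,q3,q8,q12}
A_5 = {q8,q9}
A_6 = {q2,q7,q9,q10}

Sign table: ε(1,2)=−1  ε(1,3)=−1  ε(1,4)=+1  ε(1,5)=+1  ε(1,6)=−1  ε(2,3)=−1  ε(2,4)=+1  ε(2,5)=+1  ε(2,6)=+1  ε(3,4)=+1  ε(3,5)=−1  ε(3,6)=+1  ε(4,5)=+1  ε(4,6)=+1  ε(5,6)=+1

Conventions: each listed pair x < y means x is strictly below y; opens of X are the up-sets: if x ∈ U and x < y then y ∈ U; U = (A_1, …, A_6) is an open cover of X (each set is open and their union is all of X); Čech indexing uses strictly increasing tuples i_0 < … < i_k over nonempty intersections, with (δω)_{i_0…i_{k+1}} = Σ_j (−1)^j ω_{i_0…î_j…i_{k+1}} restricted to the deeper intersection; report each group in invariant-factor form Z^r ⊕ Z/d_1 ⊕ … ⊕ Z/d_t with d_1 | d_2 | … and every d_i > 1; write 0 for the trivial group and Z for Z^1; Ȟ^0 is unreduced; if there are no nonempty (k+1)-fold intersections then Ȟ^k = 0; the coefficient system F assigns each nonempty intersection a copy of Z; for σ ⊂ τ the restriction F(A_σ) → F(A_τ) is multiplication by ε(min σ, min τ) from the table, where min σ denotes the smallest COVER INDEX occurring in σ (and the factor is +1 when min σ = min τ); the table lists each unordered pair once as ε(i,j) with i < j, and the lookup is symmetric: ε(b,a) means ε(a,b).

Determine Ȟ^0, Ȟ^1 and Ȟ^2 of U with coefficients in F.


Ȟ^0 = 0, Ȟ^1 = Z/2, Ȟ^2 = 0

nerve of the cover:
  A12={q6} A16={q2,q10} A23={q11} A34={q3,q12} A45={q8} A56={q9}
C dims 6,6; δ0: rk 6, SNF 1^5·2
Ȟ^0 = (6 − 6) − 0 = 0, so Ȟ^0 ≅ 0
Ȟ^1 = (6 − 0) − 6 = 0 plus torsion [2], so Ȟ^1 ≅ Z/2
Ȟ^2 = (0 − 0) − 0 = 0, so Ȟ^2 ≅ 0


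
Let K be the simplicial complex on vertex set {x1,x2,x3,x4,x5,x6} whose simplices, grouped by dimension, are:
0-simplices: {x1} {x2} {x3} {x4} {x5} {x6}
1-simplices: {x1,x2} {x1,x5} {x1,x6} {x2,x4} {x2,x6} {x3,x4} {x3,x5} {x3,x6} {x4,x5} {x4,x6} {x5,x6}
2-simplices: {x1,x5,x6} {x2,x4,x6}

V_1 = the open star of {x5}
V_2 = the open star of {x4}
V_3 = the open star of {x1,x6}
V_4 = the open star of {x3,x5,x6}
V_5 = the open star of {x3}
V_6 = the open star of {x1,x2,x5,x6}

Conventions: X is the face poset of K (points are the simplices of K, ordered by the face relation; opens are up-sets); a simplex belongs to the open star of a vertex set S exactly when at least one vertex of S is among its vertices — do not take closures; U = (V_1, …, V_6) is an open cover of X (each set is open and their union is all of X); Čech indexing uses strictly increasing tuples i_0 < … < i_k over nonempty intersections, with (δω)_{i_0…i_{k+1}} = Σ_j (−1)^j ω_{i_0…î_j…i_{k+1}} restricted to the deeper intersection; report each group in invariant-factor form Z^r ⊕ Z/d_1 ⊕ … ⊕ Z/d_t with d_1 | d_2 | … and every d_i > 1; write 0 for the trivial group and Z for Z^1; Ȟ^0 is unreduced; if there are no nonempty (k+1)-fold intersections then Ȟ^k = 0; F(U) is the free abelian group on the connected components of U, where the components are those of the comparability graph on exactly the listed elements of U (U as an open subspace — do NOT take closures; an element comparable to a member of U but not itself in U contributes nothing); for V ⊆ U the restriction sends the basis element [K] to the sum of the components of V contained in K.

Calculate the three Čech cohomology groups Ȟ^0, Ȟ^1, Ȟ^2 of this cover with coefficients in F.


Ȟ^0 ≅ Z, Ȟ^1 ≅ Z^2, Ȟ^2 ≅ 0

nerve of the cover:
  V1={{x5},{x1,x5},{x3,x5},{x4,x5},{x5,x6},{x1,x5,x6}} V2={{x4},{x2,x4},{x3,x4},{x4,x5},{x4,x6},{x2,x4,x6}} V3={{x1},{x6},{x1,x2},{x1,x5},{x1,x6},{x2,x6},{x3,x6},{x4,x6},{x5,x6},{x1,x5,x6},{x2,x4,x6}} V4={{x3},{x5},{x6},{x1,x5},{x1,x6},{x2,x6},{x3,x4},{x3,x5},{x3,x6},{x4,x5},{x4,x6},{x5,x6},{x1,x5,x6},{x2,x4,x6}} V5={{x3},{x3,x4},{x3,x5},{x3,x6}} V6={{x1},{x2},{x5},{x6},{x1,x2},{x1,x5},{x1,x6},{x2,x4},{x2,x6},{x3,x5},{x3,x6},{x4,x5},{x4,x6},{x5,x6},{x1,x5,x6},{x2,x4,x6}}
  V12={{x4,x5}} V13={{x1,x5},{x5,x6},{x1,x5,x6}} V14={{x5},{x1,x5},{x3,x5},{x4,x5},{x5,x6},{x1,x5,x6}} V15={{x3,x5}} V16={{x5},{x1,x5},{x3,x5},{x4,x5},{x5,x6},{x1,x5,x6}} V23={{x4,x6},{x2,x4,x6}} V24={{x3,x4},{x4,x5},{x4,x6},{x2,x4,x6}} V25={{x3,x4}} V26={{x2,x4},{x4,x5},{x4,x6},{x2,x4,x6}} V34={{x6},{x1,x5},{x1,x6},{x2,x6},{x3,x6},{x4,x6},{x5,x6},{x1,x5,x6},{x2,x4,x6}} V35={{x3,x6}} V36={{x1},{x6},{x1,x2},{x1,x5},{x1,x6},{x2,x6},{x3,x6},{x4,x6},{x5,x6},{x1,x5,x6},{x2,x4,x6}} V45={{x3},{x3,x4},{x3,x5},{x3,x6}} V46={{x5},{x6},{x1,x5},{x1,x6},{x2,x6},{x3,x5},{x3,x6},{x4,x5},{x4,x6},{x5,x6},{x1,x5,x6},{x2,x4,x6}} V56={{x3,x5},{x3,x6}}
  V124={{x4,x5}} V126={{x4,x5}} V134={{x1,x5},{x5,x6},{x1,x5,x6}} V136={{x1,x5},{x5,x6},{x1,x5,x6}} V145={{x3,x5}} V146={{x5},{x1,x5},{x3,x5},{x4,x5},{x5,x6},{x1,x5,x6}} V156={{x3,x5}} V234={{x4,x6},{x2,x4,x6}} V236={{x4,x6},{x2,x4,x6}} V245={{x3,x4}} V246={{x4,x5},{x4,x6},{x2,x4,x6}} V345={{x3,x6}} V346={{x6},{x1,x5},{x1,x6},{x2,x6},{x3,x6},{x4,x6},{x5,x6},{x1,x5,x6},{x2,x4,x6}} V356={{x3,x6}} V456={{x3,x5},{x3,x6}}
  V1246={{x4,x5}} V1346={{x1,x5},{x5,x6},{x1,x5,x6}} V1456={{x3,x5}} V2346={{x4,x6},{x2,x4,x6}} V3456={{x3,x6}}
components per intersection:
  V1: {{x5},{x1,x5},{x3,x5},{x4,x5},{x5,x6},{x1,x5,x6}}
  V2: {{x4},{x2,x4},{x3,x4},{x4,x5},{x4,x6},{x2,x4,x6}}
  V3: {{x1},{x6},{x1,x2},{x1,x5},{x1,x6},{x2,x6},{x3,x6},{x4,x6},{x5,x6},{x1,x5,x6},{x2,x4,x6}}
  V4: {{x3},{x5},{x6},{x1,x5},{x1,x6},{x2,x6},{x3,x4},{x3,x5},{x3,x6},{x4,x5},{x4,x6},{x5,x6},{x1,x5,x6},{x2,x4,x6}}
  V5: {{x3},{x3,x4},{x3,x5},{x3,x6}}
  V6: {{x1},{x2},{x5},{x6},{x1,x2},{x1,x5},{x1,x6},{x2,x4},{x2,x6},{x3,x5},{x3,x6},{x4,x5},{x4,x6},{x5,x6},{x1,x5,x6},{x2,x4,x6}}
  V12: {{x4,x5}}
  V13: {{x1,x5},{x5,x6},{x1,x5,x6}}
  V14: {{x5},{x1,x5},{x3,x5},{x4,x5},{x5,x6},{x1,x5,x6}}
  V15: {{x3,x5}}
  V16: {{x5},{x1,x5},{x3,x5},{x4,x5},{x5,x6},{x1,x5,x6}}
  V23: {{x4,x6},{x2,x4,x6}}
  V24: {{x3,x4}} {{x4,x5}} {{x4,x6},{x2,x4,x6}}
  V25: {{x3,x4}}
  V26: {{x2,x4},{x4,x6},{x2,x4,x6}} {{x4,x5}}
  V34: {{x6},{x1,x5},{x1,x6},{x2,x6},{x3,x6},{x4,x6},{x5,x6},{x1,x5,x6},{x2,x4,x6}}
  V35: {{x3,x6}}
  V36: {{x1},{x6},{x1,x2},{x1,x5},{x1,x6},{x2,x6},{x3,x6},{x4,x6},{x5,x6},{x1,x5,x6},{x2,x4,x6}}
  V45: {{x3},{x3,x4},{x3,x5},{x3,x6}}
  V46: {{x5},{x6},{x1,x5},{x1,x6},{x2,x6},{x3,x5},{x3,x6},{x4,x5},{x4,x6},{x5,x6},{x1,x5,x6},{x2,x4,x6}}
  V56: {{x3,x5}} {{x3,x6}}
  V124: {{x4,x5}}
  V126: {{x4,x5}}
  V134: {{x1,x5},{x5,x6},{x1,x5,x6}}
  V136: {{x1,x5},{x5,x6},{x1,x5,x6}}
  V145: {{x3,x5}}
  V146: {{x5},{x1,x5},{x3,x5},{x4,x5},{x5,x6},{x1,x5,x6}}
  V156: {{x3,x5}}
  V234: {{x4,x6},{x2,x4,x6}}
  V236: {{x4,x6},{x2,x4,x6}}
  V245: {{x3,x4}}
  V246: {{x4,x5}} {{x4,x6},{x2,x4,x6}}
  V345: {{x3,x6}}
  V346: {{x6},{x1,x5},{x1,x6},{x2,x6},{x3,x6},{x4,x6},{x5,x6},{x1,x5,x6},{x2,x4,x6}}
  V356: {{x3,x6}}
  V456: {{x3,x5}} {{x3,x6}}
  V1246: {{x4,x5}}
  V1346: {{x1,x5},{x5,x6},{x1,x5,x6}}
  V1456: {{x3,x5}}
  V2346: {{x4,x6},{x2,x4,x6}}
  V3456: {{x3,x6}}
C dims 6,19,17,5; δ0: rk 5, SNF 1^5; δ1: rk 12, SNF 1^12; δ2: rk 5, SNF 1^5
Ȟ^0 = (6 − 5) − 0 = 1, so Ȟ^0 ≅ Z
Ȟ^1 = (19 − 12) − 5 = 2, so Ȟ^1 ≅ Z^2
Ȟ^2 = (17 − 5) − 12 = 0, so Ȟ^2 ≅ 0


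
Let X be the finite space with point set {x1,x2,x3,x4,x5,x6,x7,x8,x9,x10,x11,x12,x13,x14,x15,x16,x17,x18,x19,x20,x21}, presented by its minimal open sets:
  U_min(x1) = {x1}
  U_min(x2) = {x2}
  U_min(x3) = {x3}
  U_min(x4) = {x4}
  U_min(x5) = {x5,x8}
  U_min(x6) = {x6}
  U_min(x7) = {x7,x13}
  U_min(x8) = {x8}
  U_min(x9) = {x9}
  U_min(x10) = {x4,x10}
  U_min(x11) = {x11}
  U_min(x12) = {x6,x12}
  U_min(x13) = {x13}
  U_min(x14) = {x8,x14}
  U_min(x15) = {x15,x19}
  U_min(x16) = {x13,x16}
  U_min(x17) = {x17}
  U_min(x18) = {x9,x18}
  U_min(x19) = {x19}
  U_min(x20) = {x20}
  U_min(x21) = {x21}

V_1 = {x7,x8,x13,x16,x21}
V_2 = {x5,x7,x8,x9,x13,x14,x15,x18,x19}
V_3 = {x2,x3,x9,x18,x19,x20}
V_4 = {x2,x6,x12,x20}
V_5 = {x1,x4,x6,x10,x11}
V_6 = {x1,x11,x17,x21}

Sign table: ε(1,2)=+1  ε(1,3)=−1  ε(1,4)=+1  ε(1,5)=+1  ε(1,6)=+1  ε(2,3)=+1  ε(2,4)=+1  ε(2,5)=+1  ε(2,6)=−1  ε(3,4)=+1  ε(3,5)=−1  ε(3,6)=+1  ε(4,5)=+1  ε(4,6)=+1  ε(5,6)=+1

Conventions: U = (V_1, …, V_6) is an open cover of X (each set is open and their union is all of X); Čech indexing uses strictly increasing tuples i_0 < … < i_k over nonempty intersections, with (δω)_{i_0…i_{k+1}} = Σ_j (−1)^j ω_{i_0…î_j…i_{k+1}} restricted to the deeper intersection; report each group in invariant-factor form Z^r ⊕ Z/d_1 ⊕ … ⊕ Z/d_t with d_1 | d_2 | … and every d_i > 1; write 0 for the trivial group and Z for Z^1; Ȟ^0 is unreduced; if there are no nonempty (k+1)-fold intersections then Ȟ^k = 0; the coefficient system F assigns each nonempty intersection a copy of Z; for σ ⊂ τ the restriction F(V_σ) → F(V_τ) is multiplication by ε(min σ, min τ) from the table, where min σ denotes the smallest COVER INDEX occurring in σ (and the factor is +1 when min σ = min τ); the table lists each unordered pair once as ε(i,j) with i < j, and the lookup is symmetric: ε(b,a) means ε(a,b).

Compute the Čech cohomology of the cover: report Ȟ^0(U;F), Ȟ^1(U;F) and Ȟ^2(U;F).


Ȟ^0 = Z,  Ȟ^1 = Z,  Ȟ^2 = 0

nonempty overlaps:
  V12={x7,x8,x13} V16={x21} V23={x9,x18,x19} V34={x2,x20} V45={x6} V56={x1,x11}
C dims 6,6; δ0: rk 5, SNF 1^5
degree 0: 6−5−0 = 1 → Ȟ^0 ≅ Z
degree 1: 6−0−5 = 1 → Ȟ^1 ≅ Z
degree 2: 0−0−0 = 0 → Ȟ^2 ≅ 0


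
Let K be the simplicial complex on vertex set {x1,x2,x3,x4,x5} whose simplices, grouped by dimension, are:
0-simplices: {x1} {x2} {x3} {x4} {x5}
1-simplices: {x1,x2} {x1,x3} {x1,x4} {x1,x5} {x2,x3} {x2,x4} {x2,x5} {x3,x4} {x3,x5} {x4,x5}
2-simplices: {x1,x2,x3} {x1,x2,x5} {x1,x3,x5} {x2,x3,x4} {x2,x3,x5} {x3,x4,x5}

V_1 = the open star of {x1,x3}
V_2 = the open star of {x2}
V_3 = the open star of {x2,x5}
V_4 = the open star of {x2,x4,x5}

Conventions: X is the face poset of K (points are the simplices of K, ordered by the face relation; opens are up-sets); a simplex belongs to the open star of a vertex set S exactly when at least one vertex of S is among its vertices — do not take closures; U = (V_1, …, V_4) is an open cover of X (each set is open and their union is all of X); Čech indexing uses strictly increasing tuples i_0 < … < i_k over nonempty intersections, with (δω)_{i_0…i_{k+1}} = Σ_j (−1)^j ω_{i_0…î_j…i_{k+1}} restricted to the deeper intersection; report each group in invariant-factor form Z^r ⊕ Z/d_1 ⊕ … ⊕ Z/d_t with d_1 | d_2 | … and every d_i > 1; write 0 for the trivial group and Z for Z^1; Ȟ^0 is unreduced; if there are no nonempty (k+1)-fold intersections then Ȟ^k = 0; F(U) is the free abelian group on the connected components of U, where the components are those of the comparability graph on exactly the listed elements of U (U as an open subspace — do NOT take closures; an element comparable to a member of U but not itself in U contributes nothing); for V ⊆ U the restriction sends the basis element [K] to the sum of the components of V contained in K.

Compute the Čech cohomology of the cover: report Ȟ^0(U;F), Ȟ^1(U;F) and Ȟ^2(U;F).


Ȟ^0 = Z, Ȟ^1 = Z and Ȟ^2 = 0

nerve of the cover:
  V1={{x1},{x3},{x1,x2},{x1,x3},{x1,x4},{x1,x5},{x2,x3},{x3,x4},{x3,x5},{x1,x2,x3},{x1,x2,x5},{x1,x3,x5},{x2,x3,x4},{x2,x3,x5},{x3,x4,x5}} V2={{x2},{x1,x2},{x2,x3},{x2,x4},{x2,x5},{x1,x2,x3},{x1,x2,x5},{x2,x3,x4},{x2,x3,x5}} V3={{x2},{x5},{x1,x2},{x1,x5},{x2,x3},{x2,x4},{x2,x5},{x3,x5},{x4,x5},{x1,x2,x3},{x1,x2,x5},{x1,x3,x5},{x2,x3,x4},{x2,x3,x5},{x3,x4,x5}} V4={{x2},{x4},{x5},{x1,x2},{x1,x4},{x1,x5},{x2,x3},{x2,x4},{x2,x5},{x3,x4},{x3,x5},{x4,x5},{x1,x2,x3},{x1,x2,x5},{x1,x3,x5},{x2,x3,x4},{x2,x3,x5},{x3,x4,x5}}
  V12={{x1,x2},{x2,x3},{x1,x2,x3},{x1,x2,x5},{x2,x3,x4},{x2,x3,x5}} V13={{x1,x2},{x1,x5},{x2,x3},{x3,x5},{x1,x2,x3},{x1,x2,x5},{x1,x3,x5},{x2,x3,x4},{x2,x3,x5},{x3,x4,x5}} V14={{x1,x2},{x1,x4},{x1,x5},{x2,x3},{x3,x4},{x3,x5},{x1,x2,x3},{x1,x2,x5},{x1,x3,x5},{x2,x3,x4},{x2,x3,x5},{x3,x4,x5}} V23={{x2},{x1,x2},{x2,x3},{x2,x4},{x2,x5},{x1,x2,x3},{x1,x2,x5},{x2,x3,x4},{x2,x3,x5}} V24={{x2},{x1,x2},{x2,x3},{x2,x4},{x2,x5},{x1,x2,x3},{x1,x2,x5},{x2,x3,x4},{x2,x3,x5}} V34={{x2},{x5},{x1,x2},{x1,x5},{x2,x3},{x2,x4},{x2,x5},{x3,x5},{x4,x5},{x1,x2,x3},{x1,x2,x5},{x1,x3,x5},{x2,x3,x4},{x2,x3,x5},{x3,x4,x5}}
  V123={{x1,x2},{x2,x3},{x1,x2,x3},{x1,x2,x5},{x2,x3,x4},{x2,x3,x5}} V124={{x1,x2},{x2,x3},{x1,x2,x3},{x1,x2,x5},{x2,x3,x4},{x2,x3,x5}} V134={{x1,x2},{x1,x5},{x2,x3},{x3,x5},{x1,x2,x3},{x1,x2,x5},{x1,x3,x5},{x2,x3,x4},{x2,x3,x5},{x3,x4,x5}} V234={{x2},{x1,x2},{x2,x3},{x2,x4},{x2,x5},{x1,x2,x3},{x1,x2,x5},{x2,x3,x4},{x2,x3,x5}}
  V1234={{x1,x2},{x2,x3},{x1,x2,x3},{x1,x2,x5},{x2,x3,x4},{x2,x3,x5}}
components per intersection:
  V1: {{x1},{x3},{x1,x2},{x1,x3},{x1,x4},{x1,x5},{x2,x3},{x3,x4},{x3,x5},{x1,x2,x3},{x1,x2,x5},{x1,x3,x5},{x2,x3,x4},{x2,x3,x5},{x3,x4,x5}}
  V2: {{x2},{x1,x2},{x2,x3},{x2,x4},{x2,x5},{x1,x2,x3},{x1,x2,x5},{x2,x3,x4},{x2,x3,x5}}
  V3: {{x2},{x5},{x1,x2},{x1,x5},{x2,x3},{x2,x4},{x2,x5},{x3,x5},{x4,x5},{x1,x2,x3},{x1,x2,x5},{x1,x3,x5},{x2,x3,x4},{x2,x3,x5},{x3,x4,x5}}
  V4: {{x2},{x4},{x5},{x1,x2},{x1,x4},{x1,x5},{x2,x3},{x2,x4},{x2,x5},{x3,x4},{x3,x5},{x4,x5},{x1,x2,x3},{x1,x2,x5},{x1,x3,x5},{x2,x3,x4},{x2,x3,x5},{x3,x4,x5}}
  V12: {{x1,x2},{x2,x3},{x1,x2,x3},{x1,x2,x5},{x2,x3,x4},{x2,x3,x5}}
  V13: {{x1,x2},{x1,x5},{x2,x3},{x3,x5},{x1,x2,x3},{x1,x2,x5},{x1,x3,x5},{x2,x3,x4},{x2,x3,x5},{x3,x4,x5}}
  V14: {{x1,x2},{x1,x5},{x2,x3},{x3,x4},{x3,x5},{x1,x2,x3},{x1,x2,x5},{x1,x3,x5},{x2,x3,x4},{x2,x3,x5},{x3,x4,x5}} {{x1,x4}}
  V23: {{x2},{x1,x2},{x2,x3},{x2,x4},{x2,x5},{x1,x2,x3},{x1,x2,x5},{x2,x3,x4},{x2,x3,x5}}
  V24: {{x2},{x1,x2},{x2,x3},{x2,x4},{x2,x5},{x1,x2,x3},{x1,x2,x5},{x2,x3,x4},{x2,x3,x5}}
  V34: {{x2},{x5},{x1,x2},{x1,x5},{x2,x3},{x2,x4},{x2,x5},{x3,x5},{x4,x5},{x1,x2,x3},{x1,x2,x5},{x1,x3,x5},{x2,x3,x4},{x2,x3,x5},{x3,x4,x5}}
  V123: {{x1,x2},{x2,x3},{x1,x2,x3},{x1,x2,x5},{x2,x3,x4},{x2,x3,x5}}
  V124: {{x1,x2},{x2,x3},{x1,x2,x3},{x1,x2,x5},{x2,x3,x4},{x2,x3,x5}}
  V134: {{x1,x2},{x1,x5},{x2,x3},{x3,x5},{x1,x2,x3},{x1,x2,x5},{x1,x3,x5},{x2,x3,x4},{x2,x3,x5},{x3,x4,x5}}
  V234: {{x2},{x1,x2},{x2,x3},{x2,x4},{x2,x5},{x1,x2,x3},{x1,x2,x5},{x2,x3,x4},{x2,x3,x5}}
  V1234: {{x1,x2},{x2,x3},{x1,x2,x3},{x1,x2,x5},{x2,x3,x4},{x2,x3,x5}}
C dims 4,7,4,1; δ0: rk 3, SNF 1^3; δ1: rk 3, SNF 1^3; δ2: rk 1, SNF 1^1
Ȟ^0 = (4 − 3) − 0 = 1, so Ȟ^0 ≅ Z
Ȟ^1 = (7 − 3) − 3 = 1, so Ȟ^1 ≅ Z
Ȟ^2 = (4 − 1) − 3 = 0, so Ȟ^2 ≅ 0


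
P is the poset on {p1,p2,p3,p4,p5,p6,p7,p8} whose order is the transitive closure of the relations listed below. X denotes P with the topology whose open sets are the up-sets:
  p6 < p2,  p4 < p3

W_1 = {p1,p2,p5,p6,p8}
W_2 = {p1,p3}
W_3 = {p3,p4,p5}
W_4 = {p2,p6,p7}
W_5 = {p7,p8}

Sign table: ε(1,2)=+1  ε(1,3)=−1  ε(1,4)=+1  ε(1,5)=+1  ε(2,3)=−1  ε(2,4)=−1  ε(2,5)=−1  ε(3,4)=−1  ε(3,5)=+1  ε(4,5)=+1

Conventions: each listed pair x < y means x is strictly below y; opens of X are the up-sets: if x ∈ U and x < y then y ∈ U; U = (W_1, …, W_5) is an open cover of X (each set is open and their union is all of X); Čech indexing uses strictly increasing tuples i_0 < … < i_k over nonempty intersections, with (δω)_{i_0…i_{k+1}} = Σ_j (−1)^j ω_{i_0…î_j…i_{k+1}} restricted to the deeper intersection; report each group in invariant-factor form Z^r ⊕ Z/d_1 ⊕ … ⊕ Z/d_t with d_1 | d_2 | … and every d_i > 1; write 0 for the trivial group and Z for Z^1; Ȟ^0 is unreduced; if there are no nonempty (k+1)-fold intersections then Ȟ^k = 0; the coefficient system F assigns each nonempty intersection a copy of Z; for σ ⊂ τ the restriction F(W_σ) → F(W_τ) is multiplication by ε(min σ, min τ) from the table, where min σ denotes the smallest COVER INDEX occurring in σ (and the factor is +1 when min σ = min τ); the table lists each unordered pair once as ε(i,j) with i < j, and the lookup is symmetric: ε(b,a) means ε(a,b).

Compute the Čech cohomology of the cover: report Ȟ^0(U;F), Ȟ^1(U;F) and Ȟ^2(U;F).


nerve of the cover:
  W12={p1} W13={p5} W14={p2,p6} W15={p8} W23={p3} W45={p7}
C dims 5,6; δ0: rk 4, SNF 1^4
Ȟ^0 = (5 − 4) − 0 = 1, so Ȟ^0 ≅ Z
Ȟ^1 = (6 − 0) − 4 = 2, so Ȟ^1 ≅ Z^2
Ȟ^2 = (0 − 0) − 0 = 0, so Ȟ^2 ≅ 0

Ȟ^0 ≅ Z; Ȟ^1 ≅ Z^2; Ȟ^2 ≅ 0


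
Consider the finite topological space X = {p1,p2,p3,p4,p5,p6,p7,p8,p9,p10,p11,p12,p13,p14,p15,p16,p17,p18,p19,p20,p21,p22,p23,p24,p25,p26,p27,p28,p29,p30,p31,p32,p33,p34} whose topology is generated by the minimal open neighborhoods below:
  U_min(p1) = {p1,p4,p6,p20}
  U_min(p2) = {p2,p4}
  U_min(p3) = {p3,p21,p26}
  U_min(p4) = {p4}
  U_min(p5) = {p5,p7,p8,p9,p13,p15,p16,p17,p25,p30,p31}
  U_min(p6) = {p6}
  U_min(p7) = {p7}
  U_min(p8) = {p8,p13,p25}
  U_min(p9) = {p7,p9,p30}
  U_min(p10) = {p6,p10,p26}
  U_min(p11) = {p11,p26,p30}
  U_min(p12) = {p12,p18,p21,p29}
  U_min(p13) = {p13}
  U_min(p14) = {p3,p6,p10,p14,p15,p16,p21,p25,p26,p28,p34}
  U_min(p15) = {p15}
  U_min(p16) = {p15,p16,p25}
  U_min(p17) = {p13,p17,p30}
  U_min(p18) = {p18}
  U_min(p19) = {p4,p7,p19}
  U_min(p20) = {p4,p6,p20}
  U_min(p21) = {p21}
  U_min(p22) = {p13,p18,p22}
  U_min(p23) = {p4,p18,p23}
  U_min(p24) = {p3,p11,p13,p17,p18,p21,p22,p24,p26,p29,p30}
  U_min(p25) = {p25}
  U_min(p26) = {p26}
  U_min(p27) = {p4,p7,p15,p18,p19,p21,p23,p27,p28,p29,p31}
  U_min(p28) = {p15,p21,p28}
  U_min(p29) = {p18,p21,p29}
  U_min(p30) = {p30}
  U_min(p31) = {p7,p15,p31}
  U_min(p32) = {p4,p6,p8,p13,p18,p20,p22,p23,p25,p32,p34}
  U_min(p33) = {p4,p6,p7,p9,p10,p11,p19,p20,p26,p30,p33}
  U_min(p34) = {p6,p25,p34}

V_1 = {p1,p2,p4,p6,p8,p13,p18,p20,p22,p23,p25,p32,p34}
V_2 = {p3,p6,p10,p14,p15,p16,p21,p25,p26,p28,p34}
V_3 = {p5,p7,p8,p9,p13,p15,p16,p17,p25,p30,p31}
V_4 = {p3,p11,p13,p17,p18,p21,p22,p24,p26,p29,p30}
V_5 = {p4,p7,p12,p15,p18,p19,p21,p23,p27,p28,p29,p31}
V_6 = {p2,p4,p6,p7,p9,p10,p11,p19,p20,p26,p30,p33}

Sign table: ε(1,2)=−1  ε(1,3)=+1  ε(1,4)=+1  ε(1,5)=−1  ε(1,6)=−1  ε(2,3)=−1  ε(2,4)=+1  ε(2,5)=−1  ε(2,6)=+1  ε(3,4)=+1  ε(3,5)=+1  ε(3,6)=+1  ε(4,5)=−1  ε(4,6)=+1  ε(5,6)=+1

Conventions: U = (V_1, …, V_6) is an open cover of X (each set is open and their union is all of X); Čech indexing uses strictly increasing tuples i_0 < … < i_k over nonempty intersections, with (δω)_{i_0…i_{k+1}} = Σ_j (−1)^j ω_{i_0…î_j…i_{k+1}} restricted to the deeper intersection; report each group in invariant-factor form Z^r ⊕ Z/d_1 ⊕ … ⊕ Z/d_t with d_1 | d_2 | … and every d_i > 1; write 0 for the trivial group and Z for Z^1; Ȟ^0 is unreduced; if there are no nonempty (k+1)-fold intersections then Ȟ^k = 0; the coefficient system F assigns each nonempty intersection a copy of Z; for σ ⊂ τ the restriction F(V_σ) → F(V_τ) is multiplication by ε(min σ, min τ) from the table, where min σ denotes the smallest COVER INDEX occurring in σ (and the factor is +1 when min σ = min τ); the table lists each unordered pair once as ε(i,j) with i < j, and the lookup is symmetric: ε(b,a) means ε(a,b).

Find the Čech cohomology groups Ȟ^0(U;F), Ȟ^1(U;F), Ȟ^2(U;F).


Ȟ^0(U;F) ≅ 0, Ȟ^1(U;F) ≅ Z/2 and Ȟ^2(U;F) ≅ Z

nonempty overlaps:
  V12={p6,p25,p34} V13={p8,p13,p25} V14={p13,p18,p22} V15={p4,p18,p23} V16={p2,p4,p6,p20} V23={p15,p16,p25} V24={p3,p21,p26} V25={p15,p21,p28} V26={p6,p10,p26} V34={p13,p17,p30} V35={p7,p15,p31} V36={p7,p9,p30} V45={p18,p21,p29} V46={p11,p26,p30} V56={p4,p7,p19}
  V123={p25} V126={p6} V134={p13} V145={p18} V156={p4} V235={p15} V245={p21} V246={p26} V346={p30} V356={p7}
C dims 6,15,10; δ0: rk 6, SNF 1^5·2; δ1: rk 9, SNF 1^9
degree 0: 6−6−0 = 0 → Ȟ^0 ≅ 0
degree 1: 15−9−6 = 0 plus torsion [2] → Ȟ^1 ≅ Z/2
degree 2: 10−0−9 = 1 → Ȟ^2 ≅ Z


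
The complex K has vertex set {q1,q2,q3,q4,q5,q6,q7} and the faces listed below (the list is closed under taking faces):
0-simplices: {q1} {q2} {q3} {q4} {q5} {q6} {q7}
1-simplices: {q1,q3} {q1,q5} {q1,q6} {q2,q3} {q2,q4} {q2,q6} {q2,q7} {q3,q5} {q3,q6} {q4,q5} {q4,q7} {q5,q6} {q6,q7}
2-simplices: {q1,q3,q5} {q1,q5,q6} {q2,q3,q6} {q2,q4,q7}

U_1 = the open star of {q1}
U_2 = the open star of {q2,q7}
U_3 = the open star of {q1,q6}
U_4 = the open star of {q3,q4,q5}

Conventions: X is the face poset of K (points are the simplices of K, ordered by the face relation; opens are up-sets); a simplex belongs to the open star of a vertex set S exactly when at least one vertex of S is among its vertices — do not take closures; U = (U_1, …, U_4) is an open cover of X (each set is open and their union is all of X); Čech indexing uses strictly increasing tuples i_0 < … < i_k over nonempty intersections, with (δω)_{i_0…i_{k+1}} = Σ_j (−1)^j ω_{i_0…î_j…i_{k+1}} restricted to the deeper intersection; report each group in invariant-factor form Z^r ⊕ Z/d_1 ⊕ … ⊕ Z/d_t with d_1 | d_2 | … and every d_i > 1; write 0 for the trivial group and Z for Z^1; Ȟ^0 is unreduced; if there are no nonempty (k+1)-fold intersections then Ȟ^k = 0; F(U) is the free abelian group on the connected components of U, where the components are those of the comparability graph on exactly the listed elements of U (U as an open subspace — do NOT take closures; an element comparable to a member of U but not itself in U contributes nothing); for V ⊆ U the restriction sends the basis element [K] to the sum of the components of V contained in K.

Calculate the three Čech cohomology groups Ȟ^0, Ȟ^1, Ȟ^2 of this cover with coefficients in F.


nerve simplices:
  U1={{q1},{q1,q3},{q1,q5},{q1,q6},{q1,q3,q5},{q1,q5,q6}} U2={{q2},{q7},{q2,q3},{q2,q4},{q2,q6},{q2,q7},{q4,q7},{q6,q7},{q2,q3,q6},{q2,q4,q7}} U3={{q1},{q6},{q1,q3},{q1,q5},{q1,q6},{q2,q6},{q3,q6},{q5,q6},{q6,q7},{q1,q3,q5},{q1,q5,q6},{q2,q3,q6}} U4={{q3},{q4},{q5},{q1,q3},{q1,q5},{q2,q3},{q2,q4},{q3,q5},{q3,q6},{q4,q5},{q4,q7},{q5,q6},{q1,q3,q5},{q1,q5,q6},{q2,q3,q6},{q2,q4,q7}}
  U13={{q1},{q1,q3},{q1,q5},{q1,q6},{q1,q3,q5},{q1,q5,q6}} U14={{q1,q3},{q1,q5},{q1,q3,q5},{q1,q5,q6}} U23={{q2,q6},{q6,q7},{q2,q3,q6}} U24={{q2,q3},{q2,q4},{q4,q7},{q2,q3,q6},{q2,q4,q7}} U34={{q1,q3},{q1,q5},{q3,q6},{q5,q6},{q1,q3,q5},{q1,q5,q6},{q2,q3,q6}}
  U134={{q1,q3},{q1,q5},{q1,q3,q5},{q1,q5,q6}} U234={{q2,q3,q6}}
components per intersection:
  U1: {{q1},{q1,q3},{q1,q5},{q1,q6},{q1,q3,q5},{q1,q5,q6}}
  U2: {{q2},{q7},{q2,q3},{q2,q4},{q2,q6},{q2,q7},{q4,q7},{q6,q7},{q2,q3,q6},{q2,q4,q7}}
  U3: {{q1},{q6},{q1,q3},{q1,q5},{q1,q6},{q2,q6},{q3,q6},{q5,q6},{q6,q7},{q1,q3,q5},{q1,q5,q6},{q2,q3,q6}}
  U4: {{q3},{q4},{q5},{q1,q3},{q1,q5},{q2,q3},{q2,q4},{q3,q5},{q3,q6},{q4,q5},{q4,q7},{q5,q6},{q1,q3,q5},{q1,q5,q6},{q2,q3,q6},{q2,q4,q7}}
  U13: {{q1},{q1,q3},{q1,q5},{q1,q6},{q1,q3,q5},{q1,q5,q6}}
  U14: {{q1,q3},{q1,q5},{q1,q3,q5},{q1,q5,q6}}
  U23: {{q2,q6},{q2,q3,q6}} {{q6,q7}}
  U24: {{q2,q3},{q2,q3,q6}} {{q2,q4},{q4,q7},{q2,q4,q7}}
  U34: {{q1,q3},{q1,q5},{q5,q6},{q1,q3,q5},{q1,q5,q6}} {{q3,q6},{q2,q3,q6}}
  U134: {{q1,q3},{q1,q5},{q1,q3,q5},{q1,q5,q6}}
  U234: {{q2,q3,q6}}
C dims 4,8,2; δ0: rk 3, SNF 1^3; δ1: rk 2, SNF 1^2
degree 0: 4−3−0 = 1 → Ȟ^0 ≅ Z
degree 1: 8−2−3 = 3 → Ȟ^1 ≅ Z^3
degree 2: 2−0−2 = 0 → Ȟ^2 ≅ 0

Ȟ^0(U;F) ≅ Z, Ȟ^1(U;F) ≅ Z^3 and Ȟ^2(U;F) ≅ 0


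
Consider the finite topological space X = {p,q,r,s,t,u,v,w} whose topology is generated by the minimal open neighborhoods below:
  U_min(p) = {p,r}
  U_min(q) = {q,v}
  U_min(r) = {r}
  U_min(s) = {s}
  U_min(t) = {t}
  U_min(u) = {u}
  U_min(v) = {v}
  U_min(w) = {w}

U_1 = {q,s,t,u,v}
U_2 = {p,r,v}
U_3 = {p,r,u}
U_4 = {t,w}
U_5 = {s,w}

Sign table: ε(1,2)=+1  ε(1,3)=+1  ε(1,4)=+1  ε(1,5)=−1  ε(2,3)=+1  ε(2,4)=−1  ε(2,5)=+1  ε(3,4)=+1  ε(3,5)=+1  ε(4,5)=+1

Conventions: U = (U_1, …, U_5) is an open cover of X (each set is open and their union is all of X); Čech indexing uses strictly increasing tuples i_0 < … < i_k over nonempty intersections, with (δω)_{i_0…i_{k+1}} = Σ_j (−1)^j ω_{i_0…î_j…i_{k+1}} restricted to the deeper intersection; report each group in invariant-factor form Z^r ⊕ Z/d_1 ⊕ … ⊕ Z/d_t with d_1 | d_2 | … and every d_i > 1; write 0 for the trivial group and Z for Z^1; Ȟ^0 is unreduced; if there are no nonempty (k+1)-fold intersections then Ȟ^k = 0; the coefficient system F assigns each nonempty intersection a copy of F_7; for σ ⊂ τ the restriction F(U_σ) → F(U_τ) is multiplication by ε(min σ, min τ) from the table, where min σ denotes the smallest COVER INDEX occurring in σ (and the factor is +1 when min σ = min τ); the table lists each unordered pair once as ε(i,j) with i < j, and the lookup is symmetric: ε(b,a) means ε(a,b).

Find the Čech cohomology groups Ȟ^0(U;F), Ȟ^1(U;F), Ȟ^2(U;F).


Ȟ^0 = 0, Ȟ^1 = Z/7 and Ȟ^2 = 0

intersection data:
  U12={v} U13={u} U14={t} U15={s} U23={p,r} U45={w}
C dims 5,6; δ0: rk_F7 5
Ȟ^0 = (5 − 5) − 0 = 0, so Ȟ^0 ≅ 0
Ȟ^1 = (6 − 0) − 5 = 1, so Ȟ^1 ≅ Z/7
Ȟ^2 = (0 − 0) − 0 = 0, so Ȟ^2 ≅ 0


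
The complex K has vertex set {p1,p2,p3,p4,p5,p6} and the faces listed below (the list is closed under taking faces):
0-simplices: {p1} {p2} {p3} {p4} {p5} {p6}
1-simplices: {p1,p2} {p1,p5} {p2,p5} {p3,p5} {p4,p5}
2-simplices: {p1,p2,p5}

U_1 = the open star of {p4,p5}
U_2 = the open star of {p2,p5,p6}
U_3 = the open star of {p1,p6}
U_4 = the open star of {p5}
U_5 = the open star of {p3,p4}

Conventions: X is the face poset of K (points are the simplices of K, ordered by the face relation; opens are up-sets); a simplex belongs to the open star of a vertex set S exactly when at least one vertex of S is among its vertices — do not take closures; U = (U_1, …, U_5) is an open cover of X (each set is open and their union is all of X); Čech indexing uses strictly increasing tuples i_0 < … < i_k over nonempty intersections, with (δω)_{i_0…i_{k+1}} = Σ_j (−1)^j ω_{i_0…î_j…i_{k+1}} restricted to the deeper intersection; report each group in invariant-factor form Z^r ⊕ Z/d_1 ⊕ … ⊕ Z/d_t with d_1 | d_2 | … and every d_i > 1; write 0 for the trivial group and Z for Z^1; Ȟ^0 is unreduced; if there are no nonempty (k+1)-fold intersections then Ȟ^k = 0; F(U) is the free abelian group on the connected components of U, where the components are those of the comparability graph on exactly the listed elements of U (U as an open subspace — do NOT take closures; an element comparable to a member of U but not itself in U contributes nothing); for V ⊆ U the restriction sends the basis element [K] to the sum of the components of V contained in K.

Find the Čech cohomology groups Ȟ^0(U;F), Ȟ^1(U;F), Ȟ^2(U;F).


Ȟ^0 ≅ Z^2, Ȟ^1 ≅ 0 and Ȟ^2 ≅ 0

nonempty overlaps:
  U1={{p4},{p5},{p1,p5},{p2,p5},{p3,p5},{p4,p5},{p1,p2,p5}} U2={{p2},{p5},{p6},{p1,p2},{p1,p5},{p2,p5},{p3,p5},{p4,p5},{p1,p2,p5}} U3={{p1},{p6},{p1,p2},{p1,p5},{p1,p2,p5}} U4={{p5},{p1,p5},{p2,p5},{p3,p5},{p4,p5},{p1,p2,p5}} U5={{p3},{p4},{p3,p5},{p4,p5}}
  U12={{p5},{p1,p5},{p2,p5},{p3,p5},{p4,p5},{p1,p2,p5}} U13={{p1,p5},{p1,p2,p5}} U14={{p5},{p1,p5},{p2,p5},{p3,p5},{p4,p5},{p1,p2,p5}} U15={{p4},{p3,p5},{p4,p5}} U23={{p6},{p1,p2},{p1,p5},{p1,p2,p5}} U24={{p5},{p1,p5},{p2,p5},{p3,p5},{p4,p5},{p1,p2,p5}} U25={{p3,p5},{p4,p5}} U34={{p1,p5},{p1,p2,p5}} U45={{p3,p5},{p4,p5}}
  U123={{p1,p5},{p1,p2,p5}} U124={{p5},{p1,p5},{p2,p5},{p3,p5},{p4,p5},{p1,p2,p5}} U125={{p3,p5},{p4,p5}} U134={{p1,p5},{p1,p2,p5}} U145={{p3,p5},{p4,p5}} U234={{p1,p5},{p1,p2,p5}} U245={{p3,p5},{p4,p5}}
  U1234={{p1,p5},{p1,p2,p5}} U1245={{p3,p5},{p4,p5}}
components per intersection:
  U1: {{p4},{p5},{p1,p5},{p2,p5},{p3,p5},{p4,p5},{p1,p2,p5}}
  U2: {{p2},{p5},{p1,p2},{p1,p5},{p2,p5},{p3,p5},{p4,p5},{p1,p2,p5}} {{p6}}
  U3: {{p1},{p1,p2},{p1,p5},{p1,p2,p5}} {{p6}}
  U4: {{p5},{p1,p5},{p2,p5},{p3,p5},{p4,p5},{p1,p2,p5}}
  U5: {{p3},{p3,p5}} {{p4},{p4,p5}}
  U12: {{p5},{p1,p5},{p2,p5},{p3,p5},{p4,p5},{p1,p2,p5}}
  U13: {{p1,p5},{p1,p2,p5}}
  U14: {{p5},{p1,p5},{p2,p5},{p3,p5},{p4,p5},{p1,p2,p5}}
  U15: {{p4},{p4,p5}} {{p3,p5}}
  U23: {{p6}} {{p1,p2},{p1,p5},{p1,p2,p5}}
  U24: {{p5},{p1,p5},{p2,p5},{p3,p5},{p4,p5},{p1,p2,p5}}
  U25: {{p3,p5}} {{p4,p5}}
  U34: {{p1,p5},{p1,p2,p5}}
  U45: {{p3,p5}} {{p4,p5}}
  U123: {{p1,p5},{p1,p2,p5}}
  U124: {{p5},{p1,p5},{p2,p5},{p3,p5},{p4,p5},{p1,p2,p5}}
  U125: {{p3,p5}} {{p4,p5}}
  U134: {{p1,p5},{p1,p2,p5}}
  U145: {{p3,p5}} {{p4,p5}}
  U234: {{p1,p5},{p1,p2,p5}}
  U245: {{p3,p5}} {{p4,p5}}
  U1234: {{p1,p5},{p1,p2,p5}}
  U1245: {{p3,p5}} {{p4,p5}}
C dims 8,13,10,3; δ0: rk 6, SNF 1^6; δ1: rk 7, SNF 1^7; δ2: rk 3, SNF 1^3
degree 0: 8−6−0 = 2 → Ȟ^0 ≅ Z^2
degree 1: 13−7−6 = 0 → Ȟ^1 ≅ 0
degree 2: 10−3−7 = 0 → Ȟ^2 ≅ 0
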